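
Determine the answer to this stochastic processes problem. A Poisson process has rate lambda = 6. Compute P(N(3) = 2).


P(N(t)=k) = (lambda*t)^k * exp(-lambda*t) / k!
lambda*t = 18
= 18^2 * exp(-18) / 2!
= 324 * 1.5230e-08 / 2
= 2.4673e-06

2.4673e-06


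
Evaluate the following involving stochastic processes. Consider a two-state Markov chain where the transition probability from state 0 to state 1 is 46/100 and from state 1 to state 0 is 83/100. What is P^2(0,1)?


Computing P^2 by matrix multiplication.
P = [[0.5400, 0.4600], [0.8300, 0.1700]]
After raising P to the power 2:
P^2(0,1) = 0.3266

0.3266


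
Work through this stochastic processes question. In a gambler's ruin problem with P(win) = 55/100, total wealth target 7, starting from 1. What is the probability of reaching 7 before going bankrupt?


Gambler's ruin formula:
r = q/p = 0.4500/0.5500 = 0.8182
P(win) = (1 - r^i)/(1 - r^N)
= (1 - 0.8182^1)/(1 - 0.8182^7)
= 0.2410

0.2410


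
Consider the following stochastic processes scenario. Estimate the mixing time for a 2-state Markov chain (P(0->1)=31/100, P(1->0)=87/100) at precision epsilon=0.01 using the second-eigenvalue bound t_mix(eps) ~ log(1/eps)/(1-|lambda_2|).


lambda_2 = |1 - p01 - p10| = |1 - 0.3100 - 0.8700| = 0.1800
t_mix ~ log(1/eps)/(1 - |lambda_2|)
= log(100)/(1 - 0.1800) = 4.6052/0.8200
= 5.6161

5.6161


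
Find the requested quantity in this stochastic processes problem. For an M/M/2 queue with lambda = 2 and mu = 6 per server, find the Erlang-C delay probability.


a = lambda/mu = 0.3333
rho = a/c = 0.1667
Erlang-C formula applied:
C(c,a) = 0.0476

0.0476


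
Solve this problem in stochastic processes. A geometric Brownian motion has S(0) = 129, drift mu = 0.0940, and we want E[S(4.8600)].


E[S(t)] = S(0) * exp(mu * t)
= 129 * exp(0.0940 * 4.8600)
= 129 * 1.5791
= 203.7008

203.7008


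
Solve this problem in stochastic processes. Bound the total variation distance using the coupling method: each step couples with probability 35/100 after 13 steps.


TV distance bound <= (1-delta)^n
= (1 - 0.3500)^13
= 0.6500^13
= 0.0037

0.0037


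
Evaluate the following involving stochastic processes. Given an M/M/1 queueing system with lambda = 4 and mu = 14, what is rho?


rho = lambda/mu
= 4/14
= 0.2857

0.2857


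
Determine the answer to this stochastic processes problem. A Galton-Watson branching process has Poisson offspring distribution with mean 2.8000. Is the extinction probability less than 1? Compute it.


Since mu = 2.8000 > 1, extinction prob q < 1.
Solve s = exp(mu*(s-1)) iteratively.
q = 0.0750

0.0750


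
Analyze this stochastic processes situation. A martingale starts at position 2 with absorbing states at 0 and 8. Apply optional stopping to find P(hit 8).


By optional stopping theorem: E(M at tau) = M(0) = 2
P(hit 8)*8 + P(hit 0)*0 = 2
P(hit 8) = (2 - 0)/(8 - 0) = 1/4 = 0.2500

0.2500


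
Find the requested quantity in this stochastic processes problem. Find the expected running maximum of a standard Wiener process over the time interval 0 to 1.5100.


E(max B(s)) = sqrt(2t/pi)
= sqrt(2*1.5100/pi)
= sqrt(0.9613)
= 0.9805

0.9805


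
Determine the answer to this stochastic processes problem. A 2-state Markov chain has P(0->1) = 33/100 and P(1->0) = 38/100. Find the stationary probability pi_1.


Stationary distribution: pi_0 = p10/(p01+p10), pi_1 = p01/(p01+p10)
p01 = 0.3300, p10 = 0.3800
pi_1 = 0.4648

0.4648


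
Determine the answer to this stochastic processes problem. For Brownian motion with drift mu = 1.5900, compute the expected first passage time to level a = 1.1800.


Expected first passage time = a/mu
= 1.1800/1.5900
= 0.7421

0.7421


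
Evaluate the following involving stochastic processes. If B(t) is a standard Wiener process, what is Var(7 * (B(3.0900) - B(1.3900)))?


Var(alpha*(B(t)-B(s))) = alpha^2 * (t-s)
= 7^2 * (3.0900 - 1.3900)
= 49 * 1.7000
= 83.3000

83.3000


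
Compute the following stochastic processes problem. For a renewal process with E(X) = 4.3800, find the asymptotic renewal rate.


Long-run renewal rate = 1/E(X)
= 1/4.3800
= 0.2283

0.2283


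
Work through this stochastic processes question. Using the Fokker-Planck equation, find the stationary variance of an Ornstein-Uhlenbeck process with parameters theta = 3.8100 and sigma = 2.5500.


Stationary variance = sigma^2 / (2*theta)
= 2.5500^2 / (2*3.8100)
= 6.5025 / 7.6200
= 0.8533

0.8533


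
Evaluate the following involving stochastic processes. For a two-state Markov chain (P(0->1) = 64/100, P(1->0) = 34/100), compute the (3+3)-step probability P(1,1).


P^6 = P^3 * P^3
Computing via matrix multiplication of the transition matrix.
Entry (1,1) of P^6 = 0.6531

0.6531


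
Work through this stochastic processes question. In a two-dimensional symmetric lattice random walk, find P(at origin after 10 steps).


P = C(10,5)^2 / 4^10
= 252^2 / 1048576
= 63504 / 1048576
= 0.0606

0.0606


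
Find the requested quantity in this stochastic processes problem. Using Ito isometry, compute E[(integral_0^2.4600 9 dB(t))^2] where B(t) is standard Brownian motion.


By Ito isometry: E[(int f dB)^2] = int f^2 dt
= 9^2 * 2.4600
= 81 * 2.4600 = 199.2600

199.2600


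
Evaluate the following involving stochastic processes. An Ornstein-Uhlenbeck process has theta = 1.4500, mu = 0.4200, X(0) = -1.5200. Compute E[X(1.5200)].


E[X(t)] = mu + (X(0) - mu)*exp(-theta*t)
= 0.4200 + (-1.5200 - 0.4200)*exp(-1.4500*1.5200)
= 0.4200 + -1.9400 * 0.1104
= 0.2059

0.2059


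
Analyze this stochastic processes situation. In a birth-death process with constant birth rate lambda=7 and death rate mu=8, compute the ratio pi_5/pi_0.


For birth-death process, pi_n/pi_0 = (lambda/mu)^n
= (7/8)^5
= 0.5129

0.5129


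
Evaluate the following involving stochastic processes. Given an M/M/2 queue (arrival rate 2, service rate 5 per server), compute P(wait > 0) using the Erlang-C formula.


a = lambda/mu = 0.4000
rho = a/c = 0.2000
Erlang-C formula applied:
C(c,a) = 0.0667

0.0667


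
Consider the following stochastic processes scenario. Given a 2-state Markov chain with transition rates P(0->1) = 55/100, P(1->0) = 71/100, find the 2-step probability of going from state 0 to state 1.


Computing P^2 by matrix multiplication.
P = [[0.4500, 0.5500], [0.7100, 0.2900]]
After raising P to the power 2:
P^2(0,1) = 0.4070

0.4070


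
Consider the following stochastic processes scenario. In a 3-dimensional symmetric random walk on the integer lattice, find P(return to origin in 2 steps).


P(return in 2 steps) = P(reverse first step) = 1/(2d)
= 1/6
= 0.1667

0.1667


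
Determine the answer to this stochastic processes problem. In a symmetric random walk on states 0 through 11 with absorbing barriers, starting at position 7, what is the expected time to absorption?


For symmetric RW on 0,...,N with absorbing barriers, E(i) = i*(N-i)
E(7) = 7 * 4 = 28

28


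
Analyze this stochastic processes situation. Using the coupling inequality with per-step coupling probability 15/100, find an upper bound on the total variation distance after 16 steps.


TV distance bound <= (1-delta)^n
= (1 - 0.1500)^16
= 0.8500^16
= 0.0743

0.0743


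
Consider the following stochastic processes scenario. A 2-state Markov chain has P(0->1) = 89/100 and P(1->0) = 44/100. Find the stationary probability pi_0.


Stationary distribution: pi_0 = p10/(p01+p10), pi_1 = p01/(p01+p10)
p01 = 0.8900, p10 = 0.4400
pi_0 = 0.3308

0.3308


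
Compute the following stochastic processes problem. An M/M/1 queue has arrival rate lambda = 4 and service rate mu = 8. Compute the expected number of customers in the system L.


rho = 4/8 = 0.5000
L = rho/(1-rho)
= 0.5000/0.5000
= 1.0000

1.0000


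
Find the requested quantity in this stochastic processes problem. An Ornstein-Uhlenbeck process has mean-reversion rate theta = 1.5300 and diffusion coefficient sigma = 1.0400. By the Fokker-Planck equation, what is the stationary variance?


Stationary variance = sigma^2 / (2*theta)
= 1.0400^2 / (2*1.5300)
= 1.0816 / 3.0600
= 0.3535

0.3535


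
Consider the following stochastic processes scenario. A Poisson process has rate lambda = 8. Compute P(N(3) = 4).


P(N(t)=k) = (lambda*t)^k * exp(-lambda*t) / k!
lambda*t = 24
= 24^4 * exp(-24) / 4!
= 331776 * 3.7751e-11 / 24
= 5.2187e-07

5.2187e-07


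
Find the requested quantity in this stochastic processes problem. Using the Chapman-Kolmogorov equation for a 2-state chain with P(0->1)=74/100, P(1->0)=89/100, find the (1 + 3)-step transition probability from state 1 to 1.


P^4 = P^1 * P^3
Computing via matrix multiplication of the transition matrix.
Entry (1,1) of P^4 = 0.5400

0.5400


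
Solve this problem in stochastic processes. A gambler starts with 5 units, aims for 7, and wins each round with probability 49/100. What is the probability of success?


Gambler's ruin formula:
r = q/p = 0.5100/0.4900 = 1.0408
P(win) = (1 - r^i)/(1 - r^N)
= (1 - 1.0408^5)/(1 - 1.0408^7)
= 0.6852

0.6852


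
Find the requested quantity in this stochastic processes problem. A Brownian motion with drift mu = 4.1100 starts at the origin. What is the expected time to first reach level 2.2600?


Expected first passage time = a/mu
= 2.2600/4.1100
= 0.5499

0.5499


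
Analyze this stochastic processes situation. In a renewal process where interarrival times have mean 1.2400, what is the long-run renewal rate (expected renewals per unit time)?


Long-run renewal rate = 1/E(X)
= 1/1.2400
= 0.8065

0.8065


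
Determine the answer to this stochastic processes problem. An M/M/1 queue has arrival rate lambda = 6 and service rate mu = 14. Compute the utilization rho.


rho = lambda/mu
= 6/14
= 0.4286

0.4286


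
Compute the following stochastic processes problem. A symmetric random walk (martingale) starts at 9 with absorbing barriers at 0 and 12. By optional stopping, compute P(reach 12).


By optional stopping theorem: E(M at tau) = M(0) = 9
P(hit 12)*12 + P(hit 0)*0 = 9
P(hit 12) = (9 - 0)/(12 - 0) = 3/4 = 0.7500

0.7500


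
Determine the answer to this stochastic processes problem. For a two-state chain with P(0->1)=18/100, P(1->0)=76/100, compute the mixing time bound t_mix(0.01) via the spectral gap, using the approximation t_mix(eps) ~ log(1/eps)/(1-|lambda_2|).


lambda_2 = |1 - p01 - p10| = |1 - 0.1800 - 0.7600| = 0.0600
t_mix ~ log(1/eps)/(1 - |lambda_2|)
= log(100)/(1 - 0.0600) = 4.6052/0.9400
= 4.8991

4.8991


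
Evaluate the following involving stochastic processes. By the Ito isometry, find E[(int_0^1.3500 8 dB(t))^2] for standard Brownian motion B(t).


By Ito isometry: E[(int f dB)^2] = int f^2 dt
= 8^2 * 1.3500
= 64 * 1.3500 = 86.4000

86.4000


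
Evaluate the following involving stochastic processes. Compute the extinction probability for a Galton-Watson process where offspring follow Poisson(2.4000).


Since mu = 2.4000 > 1, extinction prob q < 1.
Solve s = exp(mu*(s-1)) iteratively.
q = 0.1214

0.1214


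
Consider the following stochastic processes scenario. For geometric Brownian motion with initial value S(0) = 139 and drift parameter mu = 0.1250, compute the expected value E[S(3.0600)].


E[S(t)] = S(0) * exp(mu * t)
= 139 * exp(0.1250 * 3.0600)
= 139 * 1.4659
= 203.7663

203.7663


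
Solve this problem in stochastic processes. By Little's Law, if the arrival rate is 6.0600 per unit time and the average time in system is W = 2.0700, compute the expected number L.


Little's Law: L = lambda * W
= 6.0600 * 2.0700
= 12.5442

12.5442


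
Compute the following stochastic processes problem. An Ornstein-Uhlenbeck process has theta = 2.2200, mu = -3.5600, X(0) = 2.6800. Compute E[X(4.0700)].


E[X(t)] = mu + (X(0) - mu)*exp(-theta*t)
= -3.5600 + (2.6800 - -3.5600)*exp(-2.2200*4.0700)
= -3.5600 + 6.2400 * 1.1912e-04
= -3.5593

-3.5593


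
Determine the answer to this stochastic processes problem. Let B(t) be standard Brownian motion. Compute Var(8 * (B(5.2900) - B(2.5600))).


Var(alpha*(B(t)-B(s))) = alpha^2 * (t-s)
= 8^2 * (5.2900 - 2.5600)
= 64 * 2.7300
= 174.7200

174.7200


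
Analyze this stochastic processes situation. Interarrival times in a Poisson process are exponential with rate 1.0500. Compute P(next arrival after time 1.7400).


P(X > t) = exp(-lambda * t)
= exp(-1.0500 * 1.7400)
= exp(-1.8270) = 0.1609

0.1609


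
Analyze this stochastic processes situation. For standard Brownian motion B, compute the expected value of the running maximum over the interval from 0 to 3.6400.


E(max B(s)) = sqrt(2t/pi)
= sqrt(2*3.6400/pi)
= sqrt(2.3173)
= 1.5223

1.5223


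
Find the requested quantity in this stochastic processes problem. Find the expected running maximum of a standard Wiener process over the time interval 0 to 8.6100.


E(max B(s)) = sqrt(2t/pi)
= sqrt(2*8.6100/pi)
= sqrt(5.4813)
= 2.3412

2.3412


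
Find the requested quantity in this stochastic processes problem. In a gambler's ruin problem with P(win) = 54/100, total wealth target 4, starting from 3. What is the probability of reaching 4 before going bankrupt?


Gambler's ruin formula:
r = q/p = 0.4600/0.5400 = 0.8519
P(win) = (1 - r^i)/(1 - r^N)
= (1 - 0.8519^3)/(1 - 0.8519^4)
= 0.8066

0.8066


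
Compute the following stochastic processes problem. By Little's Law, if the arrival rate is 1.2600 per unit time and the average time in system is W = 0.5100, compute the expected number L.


Little's Law: L = lambda * W
= 1.2600 * 0.5100
= 0.6426

0.6426


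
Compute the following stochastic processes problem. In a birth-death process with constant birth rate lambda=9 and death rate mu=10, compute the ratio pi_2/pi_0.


For birth-death process, pi_n/pi_0 = (lambda/mu)^n
= (9/10)^2
= 0.8100

0.8100


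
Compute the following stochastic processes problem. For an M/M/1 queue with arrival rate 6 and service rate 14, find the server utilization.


rho = lambda/mu
= 6/14
= 0.4286

0.4286


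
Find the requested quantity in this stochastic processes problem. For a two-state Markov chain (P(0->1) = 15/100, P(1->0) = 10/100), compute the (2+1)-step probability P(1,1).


P^3 = P^2 * P^1
Computing via matrix multiplication of the transition matrix.
Entry (1,1) of P^3 = 0.7688

0.7688


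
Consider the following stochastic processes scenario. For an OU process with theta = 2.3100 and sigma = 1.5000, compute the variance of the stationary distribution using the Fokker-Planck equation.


Stationary variance = sigma^2 / (2*theta)
= 1.5000^2 / (2*2.3100)
= 2.2500 / 4.6200
= 0.4870

0.4870


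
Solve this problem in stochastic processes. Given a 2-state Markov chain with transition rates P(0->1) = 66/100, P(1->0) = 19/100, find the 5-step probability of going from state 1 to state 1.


Computing P^5 by matrix multiplication.
P = [[0.3400, 0.6600], [0.1900, 0.8100]]
After raising P to the power 5:
P^5(1,1) = 0.7765

0.7765


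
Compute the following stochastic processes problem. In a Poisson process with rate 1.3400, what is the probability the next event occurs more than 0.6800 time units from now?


P(X > t) = exp(-lambda * t)
= exp(-1.3400 * 0.6800)
= exp(-0.9112) = 0.4020

0.4020


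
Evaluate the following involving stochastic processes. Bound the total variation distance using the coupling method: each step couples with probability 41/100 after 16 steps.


TV distance bound <= (1-delta)^n
= (1 - 0.4100)^16
= 0.5900^16
= 2.1559e-04

2.1559e-04


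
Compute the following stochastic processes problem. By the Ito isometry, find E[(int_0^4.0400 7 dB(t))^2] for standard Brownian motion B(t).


By Ito isometry: E[(int f dB)^2] = int f^2 dt
= 7^2 * 4.0400
= 49 * 4.0400 = 197.9600

197.9600


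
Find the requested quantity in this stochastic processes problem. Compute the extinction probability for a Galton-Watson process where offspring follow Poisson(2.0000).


Since mu = 2.0000 > 1, extinction prob q < 1.
Solve s = exp(mu*(s-1)) iteratively.
q = 0.2032

0.2032


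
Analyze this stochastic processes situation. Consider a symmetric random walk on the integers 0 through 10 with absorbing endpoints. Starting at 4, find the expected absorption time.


For symmetric RW on 0,...,N with absorbing barriers, E(i) = i*(N-i)
E(4) = 4 * 6 = 24

24


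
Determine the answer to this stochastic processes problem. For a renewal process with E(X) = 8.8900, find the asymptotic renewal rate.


Long-run renewal rate = 1/E(X)
= 1/8.8900
= 0.1125

0.1125


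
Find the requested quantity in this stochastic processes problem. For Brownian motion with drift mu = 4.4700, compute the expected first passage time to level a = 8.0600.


Expected first passage time = a/mu
= 8.0600/4.4700
= 1.8031

1.8031


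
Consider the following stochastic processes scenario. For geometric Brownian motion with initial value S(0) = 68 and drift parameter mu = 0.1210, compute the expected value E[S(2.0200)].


E[S(t)] = S(0) * exp(mu * t)
= 68 * exp(0.1210 * 2.0200)
= 68 * 1.2769
= 86.8279

86.8279


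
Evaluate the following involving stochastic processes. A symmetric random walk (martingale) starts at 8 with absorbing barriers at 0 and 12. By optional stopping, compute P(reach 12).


By optional stopping theorem: E(M at tau) = M(0) = 8
P(hit 12)*12 + P(hit 0)*0 = 8
P(hit 12) = (8 - 0)/(12 - 0) = 2/3 = 0.6667

0.6667


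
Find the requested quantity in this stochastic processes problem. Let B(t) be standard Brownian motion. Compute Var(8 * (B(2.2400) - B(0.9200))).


Var(alpha*(B(t)-B(s))) = alpha^2 * (t-s)
= 8^2 * (2.2400 - 0.9200)
= 64 * 1.3200
= 84.4800

84.4800


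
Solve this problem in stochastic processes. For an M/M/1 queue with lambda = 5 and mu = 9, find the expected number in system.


rho = 5/9 = 0.5556
L = rho/(1-rho)
= 0.5556/0.4444
= 1.2500

1.2500


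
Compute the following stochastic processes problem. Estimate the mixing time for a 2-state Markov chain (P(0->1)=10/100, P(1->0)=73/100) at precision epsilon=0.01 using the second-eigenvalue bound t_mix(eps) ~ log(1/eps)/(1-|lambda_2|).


lambda_2 = |1 - p01 - p10| = |1 - 0.1000 - 0.7300| = 0.1700
t_mix ~ log(1/eps)/(1 - |lambda_2|)
= log(100)/(1 - 0.1700) = 4.6052/0.8300
= 5.5484

5.5484


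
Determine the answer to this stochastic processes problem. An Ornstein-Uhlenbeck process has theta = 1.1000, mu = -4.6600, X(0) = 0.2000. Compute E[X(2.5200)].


E[X(t)] = mu + (X(0) - mu)*exp(-theta*t)
= -4.6600 + (0.2000 - -4.6600)*exp(-1.1000*2.5200)
= -4.6600 + 4.8600 * 0.0625
= -4.3561

-4.3561


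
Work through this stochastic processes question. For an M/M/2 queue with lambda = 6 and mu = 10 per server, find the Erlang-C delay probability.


a = lambda/mu = 0.6000
rho = a/c = 0.3000
Erlang-C formula applied:
C(c,a) = 0.1385

0.1385


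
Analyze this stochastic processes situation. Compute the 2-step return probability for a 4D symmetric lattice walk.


P(return in 2 steps) = P(reverse first step) = 1/(2d)
= 1/8
= 0.1250

0.1250


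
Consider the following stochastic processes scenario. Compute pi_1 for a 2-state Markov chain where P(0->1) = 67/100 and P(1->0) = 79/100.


Stationary distribution: pi_0 = p10/(p01+p10), pi_1 = p01/(p01+p10)
p01 = 0.6700, p10 = 0.7900
pi_1 = 0.4589

0.4589


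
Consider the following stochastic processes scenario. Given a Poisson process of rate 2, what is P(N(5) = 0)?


P(N(t)=k) = (lambda*t)^k * exp(-lambda*t) / k!
lambda*t = 10
= 10^0 * exp(-10) / 0!
= 1 * 4.5400e-05 / 1
= 4.5400e-05

4.5400e-05


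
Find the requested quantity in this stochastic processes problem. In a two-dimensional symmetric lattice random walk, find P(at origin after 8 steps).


P = C(8,4)^2 / 4^8
= 70^2 / 65536
= 4900 / 65536
= 0.0748

0.0748


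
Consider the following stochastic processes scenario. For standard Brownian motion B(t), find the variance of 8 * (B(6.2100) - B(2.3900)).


Var(alpha*(B(t)-B(s))) = alpha^2 * (t-s)
= 8^2 * (6.2100 - 2.3900)
= 64 * 3.8200
= 244.4800

244.4800


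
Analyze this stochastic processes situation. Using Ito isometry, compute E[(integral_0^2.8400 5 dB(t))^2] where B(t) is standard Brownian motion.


By Ito isometry: E[(int f dB)^2] = int f^2 dt
= 5^2 * 2.8400
= 25 * 2.8400 = 71.0000

71.0000


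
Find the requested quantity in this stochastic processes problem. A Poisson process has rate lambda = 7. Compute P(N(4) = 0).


P(N(t)=k) = (lambda*t)^k * exp(-lambda*t) / k!
lambda*t = 28
= 28^0 * exp(-28) / 0!
= 1 * 6.9144e-13 / 1
= 6.9144e-13

6.9144e-13


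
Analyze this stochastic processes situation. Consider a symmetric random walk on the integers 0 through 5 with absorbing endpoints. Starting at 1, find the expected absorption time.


For symmetric RW on 0,...,N with absorbing barriers, E(i) = i*(N-i)
E(1) = 1 * 4 = 4

4


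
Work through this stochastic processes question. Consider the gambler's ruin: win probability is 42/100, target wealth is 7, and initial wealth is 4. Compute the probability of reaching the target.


Gambler's ruin formula:
r = q/p = 0.5800/0.4200 = 1.3810
P(win) = (1 - r^i)/(1 - r^N)
= (1 - 1.3810^4)/(1 - 1.3810^7)
= 0.3074

0.3074


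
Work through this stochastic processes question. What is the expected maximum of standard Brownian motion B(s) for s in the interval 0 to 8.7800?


E(max B(s)) = sqrt(2t/pi)
= sqrt(2*8.7800/pi)
= sqrt(5.5895)
= 2.3642

2.3642


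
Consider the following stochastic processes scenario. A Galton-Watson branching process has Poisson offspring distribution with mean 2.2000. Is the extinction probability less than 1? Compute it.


Since mu = 2.2000 > 1, extinction prob q < 1.
Solve s = exp(mu*(s-1)) iteratively.
q = 0.1563

0.1563


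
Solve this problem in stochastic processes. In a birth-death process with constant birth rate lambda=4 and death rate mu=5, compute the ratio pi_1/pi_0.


For birth-death process, pi_n/pi_0 = (lambda/mu)^n
= (4/5)^1
= 0.8000

0.8000


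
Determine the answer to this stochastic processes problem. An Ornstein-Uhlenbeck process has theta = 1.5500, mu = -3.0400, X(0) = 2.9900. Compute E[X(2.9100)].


E[X(t)] = mu + (X(0) - mu)*exp(-theta*t)
= -3.0400 + (2.9900 - -3.0400)*exp(-1.5500*2.9100)
= -3.0400 + 6.0300 * 0.0110
= -2.9737

-2.9737


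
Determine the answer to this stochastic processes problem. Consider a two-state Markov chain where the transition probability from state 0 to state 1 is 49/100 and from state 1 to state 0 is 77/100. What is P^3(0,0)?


Computing P^3 by matrix multiplication.
P = [[0.5100, 0.4900], [0.7700, 0.2300]]
After raising P to the power 3:
P^3(0,0) = 0.6043

0.6043


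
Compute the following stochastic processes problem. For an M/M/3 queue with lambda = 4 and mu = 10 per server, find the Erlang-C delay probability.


a = lambda/mu = 0.4000
rho = a/c = 0.1333
Erlang-C formula applied:
C(c,a) = 0.0082

0.0082


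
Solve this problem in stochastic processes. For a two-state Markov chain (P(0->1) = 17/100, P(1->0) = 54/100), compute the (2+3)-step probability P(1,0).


P^5 = P^2 * P^3
Computing via matrix multiplication of the transition matrix.
Entry (1,0) of P^5 = 0.7590

0.7590


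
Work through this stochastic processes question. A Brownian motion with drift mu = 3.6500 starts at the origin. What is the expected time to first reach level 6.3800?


Expected first passage time = a/mu
= 6.3800/3.6500
= 1.7479

1.7479


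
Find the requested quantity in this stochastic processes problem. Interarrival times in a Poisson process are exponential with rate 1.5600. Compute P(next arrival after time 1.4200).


P(X > t) = exp(-lambda * t)
= exp(-1.5600 * 1.4200)
= exp(-2.2152) = 0.1091

0.1091


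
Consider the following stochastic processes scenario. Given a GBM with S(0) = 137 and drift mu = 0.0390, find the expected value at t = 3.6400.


E[S(t)] = S(0) * exp(mu * t)
= 137 * exp(0.0390 * 3.6400)
= 137 * 1.1525
= 157.8967

157.8967


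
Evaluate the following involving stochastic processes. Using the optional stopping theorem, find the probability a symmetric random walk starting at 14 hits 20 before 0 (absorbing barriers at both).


By optional stopping theorem: E(M at tau) = M(0) = 14
P(hit 20)*20 + P(hit 0)*0 = 14
P(hit 20) = (14 - 0)/(20 - 0) = 7/10 = 0.7000

0.7000


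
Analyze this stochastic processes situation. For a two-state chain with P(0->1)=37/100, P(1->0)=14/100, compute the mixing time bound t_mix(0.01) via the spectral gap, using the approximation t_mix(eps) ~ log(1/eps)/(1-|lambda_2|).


lambda_2 = |1 - p01 - p10| = |1 - 0.3700 - 0.1400| = 0.4900
t_mix ~ log(1/eps)/(1 - |lambda_2|)
= log(100)/(1 - 0.4900) = 4.6052/0.5100
= 9.0297

9.0297


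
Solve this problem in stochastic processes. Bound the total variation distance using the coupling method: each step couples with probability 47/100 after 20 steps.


TV distance bound <= (1-delta)^n
= (1 - 0.4700)^20
= 0.5300^20
= 3.0586e-06

3.0586e-06


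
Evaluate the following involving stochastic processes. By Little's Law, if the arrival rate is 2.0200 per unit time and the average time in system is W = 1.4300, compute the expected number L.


Little's Law: L = lambda * W
= 2.0200 * 1.4300
= 2.8886

2.8886


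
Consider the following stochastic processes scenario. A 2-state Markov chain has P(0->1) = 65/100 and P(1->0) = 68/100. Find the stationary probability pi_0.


Stationary distribution: pi_0 = p10/(p01+p10), pi_1 = p01/(p01+p10)
p01 = 0.6500, p10 = 0.6800
pi_0 = 0.5113

0.5113


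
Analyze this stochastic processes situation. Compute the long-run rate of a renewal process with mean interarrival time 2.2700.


Long-run renewal rate = 1/E(X)
= 1/2.2700
= 0.4405

0.4405


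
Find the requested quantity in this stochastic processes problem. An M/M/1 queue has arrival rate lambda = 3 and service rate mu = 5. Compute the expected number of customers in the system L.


rho = 3/5 = 0.6000
L = rho/(1-rho)
= 0.6000/0.4000
= 1.5000

1.5000


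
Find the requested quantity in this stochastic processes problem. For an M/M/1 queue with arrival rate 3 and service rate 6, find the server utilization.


rho = lambda/mu
= 3/6
= 0.5000

0.5000


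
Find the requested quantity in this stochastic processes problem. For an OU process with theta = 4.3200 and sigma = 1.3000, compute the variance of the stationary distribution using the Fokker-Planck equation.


Stationary variance = sigma^2 / (2*theta)
= 1.3000^2 / (2*4.3200)
= 1.6900 / 8.6400
= 0.1956

0.1956


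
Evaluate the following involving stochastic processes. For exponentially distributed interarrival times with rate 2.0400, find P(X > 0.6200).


P(X > t) = exp(-lambda * t)
= exp(-2.0400 * 0.6200)
= exp(-1.2648) = 0.2823

0.2823


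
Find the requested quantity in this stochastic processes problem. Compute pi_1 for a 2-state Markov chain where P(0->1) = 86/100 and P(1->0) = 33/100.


Stationary distribution: pi_0 = p10/(p01+p10), pi_1 = p01/(p01+p10)
p01 = 0.8600, p10 = 0.3300
pi_1 = 0.7227

0.7227


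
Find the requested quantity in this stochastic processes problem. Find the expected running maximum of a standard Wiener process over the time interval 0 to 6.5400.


E(max B(s)) = sqrt(2t/pi)
= sqrt(2*6.5400/pi)
= sqrt(4.1635)
= 2.0405

2.0405


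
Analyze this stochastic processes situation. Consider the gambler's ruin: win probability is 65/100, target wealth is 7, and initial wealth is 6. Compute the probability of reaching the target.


Gambler's ruin formula:
r = q/p = 0.3500/0.6500 = 0.5385
P(win) = (1 - r^i)/(1 - r^N)
= (1 - 0.5385^6)/(1 - 0.5385^7)
= 0.9886

0.9886


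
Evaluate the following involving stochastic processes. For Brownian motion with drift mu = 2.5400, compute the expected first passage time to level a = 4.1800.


Expected first passage time = a/mu
= 4.1800/2.5400
= 1.6457

1.6457


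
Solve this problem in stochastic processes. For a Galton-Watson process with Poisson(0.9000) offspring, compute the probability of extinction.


Since mu = 0.9000 <= 1, extinction probability = 1.

1.0000


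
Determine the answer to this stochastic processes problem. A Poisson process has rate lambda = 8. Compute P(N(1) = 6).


P(N(t)=k) = (lambda*t)^k * exp(-lambda*t) / k!
lambda*t = 8
= 8^6 * exp(-8) / 6!
= 262144 * 3.3546e-04 / 720
= 0.1221

0.1221


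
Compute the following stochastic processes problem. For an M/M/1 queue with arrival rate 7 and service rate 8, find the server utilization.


rho = lambda/mu
= 7/8
= 0.8750

0.8750


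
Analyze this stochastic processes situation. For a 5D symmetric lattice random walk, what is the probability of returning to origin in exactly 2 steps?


P(return in 2 steps) = P(reverse first step) = 1/(2d)
= 1/10
= 0.1000

0.1000


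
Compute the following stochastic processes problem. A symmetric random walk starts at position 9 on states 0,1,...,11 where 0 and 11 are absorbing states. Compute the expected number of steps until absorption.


For symmetric RW on 0,...,N with absorbing barriers, E(i) = i*(N-i)
E(9) = 9 * 2 = 18

18


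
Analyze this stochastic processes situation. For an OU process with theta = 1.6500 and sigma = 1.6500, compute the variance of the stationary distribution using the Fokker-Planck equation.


Stationary variance = sigma^2 / (2*theta)
= 1.6500^2 / (2*1.6500)
= 2.7225 / 3.3000
= 0.8250

0.8250


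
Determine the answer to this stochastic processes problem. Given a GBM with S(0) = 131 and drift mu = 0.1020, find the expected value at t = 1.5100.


E[S(t)] = S(0) * exp(mu * t)
= 131 * exp(0.1020 * 1.5100)
= 131 * 1.1665
= 152.8134

152.8134


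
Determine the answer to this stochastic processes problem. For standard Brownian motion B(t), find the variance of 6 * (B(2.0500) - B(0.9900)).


Var(alpha*(B(t)-B(s))) = alpha^2 * (t-s)
= 6^2 * (2.0500 - 0.9900)
= 36 * 1.0600
= 38.1600

38.1600


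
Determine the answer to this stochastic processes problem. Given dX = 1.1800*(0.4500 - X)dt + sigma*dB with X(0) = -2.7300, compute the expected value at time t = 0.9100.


E[X(t)] = mu + (X(0) - mu)*exp(-theta*t)
= 0.4500 + (-2.7300 - 0.4500)*exp(-1.1800*0.9100)
= 0.4500 + -3.1800 * 0.3417
= -0.6366

-0.6366


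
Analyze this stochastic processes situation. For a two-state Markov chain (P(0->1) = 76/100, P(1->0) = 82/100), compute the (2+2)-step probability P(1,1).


P^4 = P^2 * P^2
Computing via matrix multiplication of the transition matrix.
Entry (1,1) of P^4 = 0.5397

0.5397


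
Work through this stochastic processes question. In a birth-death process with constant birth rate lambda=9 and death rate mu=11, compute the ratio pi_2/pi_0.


For birth-death process, pi_n/pi_0 = (lambda/mu)^n
= (9/11)^2
= 0.6694

0.6694


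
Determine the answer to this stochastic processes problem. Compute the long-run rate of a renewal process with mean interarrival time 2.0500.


Long-run renewal rate = 1/E(X)
= 1/2.0500
= 0.4878

0.4878


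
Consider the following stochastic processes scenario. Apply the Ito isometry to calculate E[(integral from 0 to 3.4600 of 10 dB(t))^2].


By Ito isometry: E[(int f dB)^2] = int f^2 dt
= 10^2 * 3.4600
= 100 * 3.4600 = 346.0000

346.0000


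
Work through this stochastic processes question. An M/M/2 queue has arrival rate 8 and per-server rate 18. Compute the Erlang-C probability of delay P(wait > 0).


a = lambda/mu = 0.4444
rho = a/c = 0.2222
Erlang-C formula applied:
C(c,a) = 0.0808

0.0808


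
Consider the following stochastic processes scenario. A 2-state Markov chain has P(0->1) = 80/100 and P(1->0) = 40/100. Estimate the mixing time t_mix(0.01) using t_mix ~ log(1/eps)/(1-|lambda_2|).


lambda_2 = |1 - p01 - p10| = |1 - 0.8000 - 0.4000| = 0.2000
t_mix ~ log(1/eps)/(1 - |lambda_2|)
= log(100)/(1 - 0.2000) = 4.6052/0.8000
= 5.7565

5.7565


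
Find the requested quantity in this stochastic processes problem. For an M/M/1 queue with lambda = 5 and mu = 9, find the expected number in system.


rho = 5/9 = 0.5556
L = rho/(1-rho)
= 0.5556/0.4444
= 1.2500

1.2500


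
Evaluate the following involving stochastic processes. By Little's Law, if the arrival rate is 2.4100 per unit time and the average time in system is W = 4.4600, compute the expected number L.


Little's Law: L = lambda * W
= 2.4100 * 4.4600
= 10.7486

10.7486


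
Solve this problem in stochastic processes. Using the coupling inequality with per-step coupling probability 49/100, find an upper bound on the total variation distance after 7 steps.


TV distance bound <= (1-delta)^n
= (1 - 0.4900)^7
= 0.5100^7
= 0.0090

0.0090


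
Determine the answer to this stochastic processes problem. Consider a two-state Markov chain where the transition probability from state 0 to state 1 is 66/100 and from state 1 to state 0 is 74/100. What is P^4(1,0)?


Computing P^4 by matrix multiplication.
P = [[0.3400, 0.6600], [0.7400, 0.2600]]
After raising P to the power 4:
P^4(1,0) = 0.5150

0.5150


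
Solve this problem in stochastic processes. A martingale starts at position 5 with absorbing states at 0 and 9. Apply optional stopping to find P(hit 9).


By optional stopping theorem: E(M at tau) = M(0) = 5
P(hit 9)*9 + P(hit 0)*0 = 5
P(hit 9) = (5 - 0)/(9 - 0) = 5/9 = 0.5556

0.5556


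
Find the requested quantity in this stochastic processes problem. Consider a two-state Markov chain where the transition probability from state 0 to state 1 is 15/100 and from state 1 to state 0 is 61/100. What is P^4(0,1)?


Computing P^4 by matrix multiplication.
P = [[0.8500, 0.1500], [0.6100, 0.3900]]
After raising P to the power 4:
P^4(0,1) = 0.1967

0.1967


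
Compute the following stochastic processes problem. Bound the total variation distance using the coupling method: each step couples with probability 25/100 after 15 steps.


TV distance bound <= (1-delta)^n
= (1 - 0.2500)^15
= 0.7500^15
= 0.0134

0.0134


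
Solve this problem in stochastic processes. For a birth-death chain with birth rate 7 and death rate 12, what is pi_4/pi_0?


For birth-death process, pi_n/pi_0 = (lambda/mu)^n
= (7/12)^4
= 0.1158

0.1158


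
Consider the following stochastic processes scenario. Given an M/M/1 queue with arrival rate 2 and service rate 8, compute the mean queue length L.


rho = 2/8 = 0.2500
L = rho/(1-rho)
= 0.2500/0.7500
= 0.3333

0.3333


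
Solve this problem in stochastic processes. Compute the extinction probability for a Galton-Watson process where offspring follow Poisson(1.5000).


Since mu = 1.5000 > 1, extinction prob q < 1.
Solve s = exp(mu*(s-1)) iteratively.
q = 0.4172

0.4172


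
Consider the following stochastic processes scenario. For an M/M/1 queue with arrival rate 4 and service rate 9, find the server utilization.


rho = lambda/mu
= 4/9
= 0.4444

0.4444


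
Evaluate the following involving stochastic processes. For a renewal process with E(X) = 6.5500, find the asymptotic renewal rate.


Long-run renewal rate = 1/E(X)
= 1/6.5500
= 0.1527

0.1527


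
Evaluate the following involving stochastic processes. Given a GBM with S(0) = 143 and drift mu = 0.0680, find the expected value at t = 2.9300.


E[S(t)] = S(0) * exp(mu * t)
= 143 * exp(0.0680 * 2.9300)
= 143 * 1.2205
= 174.5279

174.5279


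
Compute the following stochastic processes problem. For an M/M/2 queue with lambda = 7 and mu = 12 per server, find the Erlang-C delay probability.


a = lambda/mu = 0.5833
rho = a/c = 0.2917
Erlang-C formula applied:
C(c,a) = 0.1317

0.1317


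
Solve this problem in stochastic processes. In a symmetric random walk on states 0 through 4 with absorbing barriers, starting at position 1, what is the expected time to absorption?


For symmetric RW on 0,...,N with absorbing barriers, E(i) = i*(N-i)
E(1) = 1 * 3 = 3

3


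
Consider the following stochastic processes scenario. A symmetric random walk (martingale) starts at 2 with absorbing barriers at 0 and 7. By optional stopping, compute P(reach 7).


By optional stopping theorem: E(M at tau) = M(0) = 2
P(hit 7)*7 + P(hit 0)*0 = 2
P(hit 7) = (2 - 0)/(7 - 0) = 2/7 = 0.2857

0.2857


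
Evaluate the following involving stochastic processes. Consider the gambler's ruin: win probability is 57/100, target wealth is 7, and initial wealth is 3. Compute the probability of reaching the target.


Gambler's ruin formula:
r = q/p = 0.4300/0.5700 = 0.7544
P(win) = (1 - r^i)/(1 - r^N)
= (1 - 0.7544^3)/(1 - 0.7544^7)
= 0.6628

0.6628


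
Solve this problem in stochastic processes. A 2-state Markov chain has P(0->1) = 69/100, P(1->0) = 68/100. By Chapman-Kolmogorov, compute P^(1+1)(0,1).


P^2 = P^1 * P^1
Computing via matrix multiplication of the transition matrix.
Entry (0,1) of P^2 = 0.4347

0.4347


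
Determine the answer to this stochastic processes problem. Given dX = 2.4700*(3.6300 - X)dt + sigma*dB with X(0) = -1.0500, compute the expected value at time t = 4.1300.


E[X(t)] = mu + (X(0) - mu)*exp(-theta*t)
= 3.6300 + (-1.0500 - 3.6300)*exp(-2.4700*4.1300)
= 3.6300 + -4.6800 * 3.7129e-05
= 3.6298

3.6298


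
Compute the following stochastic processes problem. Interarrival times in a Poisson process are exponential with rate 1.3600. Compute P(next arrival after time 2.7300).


P(X > t) = exp(-lambda * t)
= exp(-1.3600 * 2.7300)
= exp(-3.7128) = 0.0244

0.0244


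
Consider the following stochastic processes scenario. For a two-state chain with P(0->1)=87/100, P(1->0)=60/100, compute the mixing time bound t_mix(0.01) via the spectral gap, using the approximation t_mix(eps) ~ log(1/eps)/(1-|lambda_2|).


lambda_2 = |1 - p01 - p10| = |1 - 0.8700 - 0.6000| = 0.4700
t_mix ~ log(1/eps)/(1 - |lambda_2|)
= log(100)/(1 - 0.4700) = 4.6052/0.5300
= 8.6890

8.6890


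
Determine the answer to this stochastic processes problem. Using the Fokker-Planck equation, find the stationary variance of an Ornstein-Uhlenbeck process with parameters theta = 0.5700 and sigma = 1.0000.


Stationary variance = sigma^2 / (2*theta)
= 1.0000^2 / (2*0.5700)
= 1.0000 / 1.1400
= 0.8772

0.8772


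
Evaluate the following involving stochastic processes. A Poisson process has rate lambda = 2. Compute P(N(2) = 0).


P(N(t)=k) = (lambda*t)^k * exp(-lambda*t) / k!
lambda*t = 4
= 4^0 * exp(-4) / 0!
= 1 * 0.0183 / 1
= 0.0183

0.0183


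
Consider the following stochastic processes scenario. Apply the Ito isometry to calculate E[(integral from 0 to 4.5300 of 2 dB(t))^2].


By Ito isometry: E[(int f dB)^2] = int f^2 dt
= 2^2 * 4.5300
= 4 * 4.5300 = 18.1200

18.1200


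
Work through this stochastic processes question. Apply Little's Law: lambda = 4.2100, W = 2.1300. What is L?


Little's Law: L = lambda * W
= 4.2100 * 2.1300
= 8.9673

8.9673


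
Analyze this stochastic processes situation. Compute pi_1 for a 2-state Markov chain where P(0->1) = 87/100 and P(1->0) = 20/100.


Stationary distribution: pi_0 = p10/(p01+p10), pi_1 = p01/(p01+p10)
p01 = 0.8700, p10 = 0.2000
pi_1 = 0.8131

0.8131


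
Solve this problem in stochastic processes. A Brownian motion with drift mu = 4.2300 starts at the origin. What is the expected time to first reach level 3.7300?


Expected first passage time = a/mu
= 3.7300/4.2300
= 0.8818

0.8818


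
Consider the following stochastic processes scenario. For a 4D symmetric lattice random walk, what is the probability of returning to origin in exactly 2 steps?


P(return in 2 steps) = P(reverse first step) = 1/(2d)
= 1/8
= 0.1250

0.1250


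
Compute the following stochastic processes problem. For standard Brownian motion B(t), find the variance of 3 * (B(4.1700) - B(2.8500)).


Var(alpha*(B(t)-B(s))) = alpha^2 * (t-s)
= 3^2 * (4.1700 - 2.8500)
= 9 * 1.3200
= 11.8800

11.8800


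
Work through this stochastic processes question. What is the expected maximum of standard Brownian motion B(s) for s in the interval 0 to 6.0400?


E(max B(s)) = sqrt(2t/pi)
= sqrt(2*6.0400/pi)
= sqrt(3.8452)
= 1.9609

1.9609
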